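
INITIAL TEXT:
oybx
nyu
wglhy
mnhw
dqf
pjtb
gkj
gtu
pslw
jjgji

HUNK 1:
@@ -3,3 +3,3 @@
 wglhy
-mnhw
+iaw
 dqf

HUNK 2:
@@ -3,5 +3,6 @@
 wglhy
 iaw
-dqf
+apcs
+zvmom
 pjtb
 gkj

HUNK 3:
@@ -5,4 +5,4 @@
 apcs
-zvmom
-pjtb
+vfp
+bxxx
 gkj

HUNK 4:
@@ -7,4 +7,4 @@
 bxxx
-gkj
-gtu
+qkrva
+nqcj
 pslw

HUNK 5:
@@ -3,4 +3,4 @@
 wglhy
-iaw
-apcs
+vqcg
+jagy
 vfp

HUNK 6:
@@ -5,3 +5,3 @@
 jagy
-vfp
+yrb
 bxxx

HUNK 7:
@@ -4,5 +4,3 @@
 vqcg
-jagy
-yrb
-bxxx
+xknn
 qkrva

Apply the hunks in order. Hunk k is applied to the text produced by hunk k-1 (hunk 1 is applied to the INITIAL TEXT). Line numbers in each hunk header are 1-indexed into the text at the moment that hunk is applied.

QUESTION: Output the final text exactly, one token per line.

Hunk 1: at line 3 remove [mnhw] add [iaw] -> 10 lines: oybx nyu wglhy iaw dqf pjtb gkj gtu pslw jjgji
Hunk 2: at line 3 remove [dqf] add [apcs,zvmom] -> 11 lines: oybx nyu wglhy iaw apcs zvmom pjtb gkj gtu pslw jjgji
Hunk 3: at line 5 remove [zvmom,pjtb] add [vfp,bxxx] -> 11 lines: oybx nyu wglhy iaw apcs vfp bxxx gkj gtu pslw jjgji
Hunk 4: at line 7 remove [gkj,gtu] add [qkrva,nqcj] -> 11 lines: oybx nyu wglhy iaw apcs vfp bxxx qkrva nqcj pslw jjgji
Hunk 5: at line 3 remove [iaw,apcs] add [vqcg,jagy] -> 11 lines: oybx nyu wglhy vqcg jagy vfp bxxx qkrva nqcj pslw jjgji
Hunk 6: at line 5 remove [vfp] add [yrb] -> 11 lines: oybx nyu wglhy vqcg jagy yrb bxxx qkrva nqcj pslw jjgji
Hunk 7: at line 4 remove [jagy,yrb,bxxx] add [xknn] -> 9 lines: oybx nyu wglhy vqcg xknn qkrva nqcj pslw jjgji

Answer: oybx
nyu
wglhy
vqcg
xknn
qkrva
nqcj
pslw
jjgji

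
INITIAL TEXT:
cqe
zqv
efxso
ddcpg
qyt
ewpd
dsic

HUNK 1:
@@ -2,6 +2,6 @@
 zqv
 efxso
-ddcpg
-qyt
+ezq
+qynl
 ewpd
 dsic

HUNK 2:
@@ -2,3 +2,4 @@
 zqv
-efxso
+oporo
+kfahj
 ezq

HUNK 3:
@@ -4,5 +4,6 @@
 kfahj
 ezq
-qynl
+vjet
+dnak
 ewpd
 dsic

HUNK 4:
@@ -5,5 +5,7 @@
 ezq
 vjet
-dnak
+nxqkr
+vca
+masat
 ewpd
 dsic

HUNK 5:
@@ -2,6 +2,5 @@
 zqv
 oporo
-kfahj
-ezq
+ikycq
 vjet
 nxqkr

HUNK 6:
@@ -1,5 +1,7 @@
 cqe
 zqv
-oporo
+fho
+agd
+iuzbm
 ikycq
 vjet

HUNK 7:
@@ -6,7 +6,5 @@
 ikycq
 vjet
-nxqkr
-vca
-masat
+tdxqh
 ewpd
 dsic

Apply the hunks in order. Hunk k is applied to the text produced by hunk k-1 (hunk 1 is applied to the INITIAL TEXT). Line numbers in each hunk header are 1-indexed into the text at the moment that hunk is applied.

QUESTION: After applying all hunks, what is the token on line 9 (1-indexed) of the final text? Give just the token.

Hunk 1: at line 2 remove [ddcpg,qyt] add [ezq,qynl] -> 7 lines: cqe zqv efxso ezq qynl ewpd dsic
Hunk 2: at line 2 remove [efxso] add [oporo,kfahj] -> 8 lines: cqe zqv oporo kfahj ezq qynl ewpd dsic
Hunk 3: at line 4 remove [qynl] add [vjet,dnak] -> 9 lines: cqe zqv oporo kfahj ezq vjet dnak ewpd dsic
Hunk 4: at line 5 remove [dnak] add [nxqkr,vca,masat] -> 11 lines: cqe zqv oporo kfahj ezq vjet nxqkr vca masat ewpd dsic
Hunk 5: at line 2 remove [kfahj,ezq] add [ikycq] -> 10 lines: cqe zqv oporo ikycq vjet nxqkr vca masat ewpd dsic
Hunk 6: at line 1 remove [oporo] add [fho,agd,iuzbm] -> 12 lines: cqe zqv fho agd iuzbm ikycq vjet nxqkr vca masat ewpd dsic
Hunk 7: at line 6 remove [nxqkr,vca,masat] add [tdxqh] -> 10 lines: cqe zqv fho agd iuzbm ikycq vjet tdxqh ewpd dsic
Final line 9: ewpd

Answer: ewpd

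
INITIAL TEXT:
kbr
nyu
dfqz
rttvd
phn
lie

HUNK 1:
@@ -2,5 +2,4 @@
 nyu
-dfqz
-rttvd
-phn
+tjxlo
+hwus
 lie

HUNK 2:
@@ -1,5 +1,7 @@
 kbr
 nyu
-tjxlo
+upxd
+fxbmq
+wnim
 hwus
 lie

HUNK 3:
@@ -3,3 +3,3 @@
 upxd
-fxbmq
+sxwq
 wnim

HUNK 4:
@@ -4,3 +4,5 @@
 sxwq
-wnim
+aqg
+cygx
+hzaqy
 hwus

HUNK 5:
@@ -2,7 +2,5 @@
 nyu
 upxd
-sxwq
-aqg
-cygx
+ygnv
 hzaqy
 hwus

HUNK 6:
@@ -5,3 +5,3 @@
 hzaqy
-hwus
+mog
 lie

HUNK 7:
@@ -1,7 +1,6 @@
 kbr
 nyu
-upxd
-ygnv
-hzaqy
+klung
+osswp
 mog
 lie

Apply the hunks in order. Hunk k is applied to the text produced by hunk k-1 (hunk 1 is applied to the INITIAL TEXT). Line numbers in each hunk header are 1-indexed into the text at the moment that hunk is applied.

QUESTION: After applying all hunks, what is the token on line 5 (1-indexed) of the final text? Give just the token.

Answer: mog

Derivation:
Hunk 1: at line 2 remove [dfqz,rttvd,phn] add [tjxlo,hwus] -> 5 lines: kbr nyu tjxlo hwus lie
Hunk 2: at line 1 remove [tjxlo] add [upxd,fxbmq,wnim] -> 7 lines: kbr nyu upxd fxbmq wnim hwus lie
Hunk 3: at line 3 remove [fxbmq] add [sxwq] -> 7 lines: kbr nyu upxd sxwq wnim hwus lie
Hunk 4: at line 4 remove [wnim] add [aqg,cygx,hzaqy] -> 9 lines: kbr nyu upxd sxwq aqg cygx hzaqy hwus lie
Hunk 5: at line 2 remove [sxwq,aqg,cygx] add [ygnv] -> 7 lines: kbr nyu upxd ygnv hzaqy hwus lie
Hunk 6: at line 5 remove [hwus] add [mog] -> 7 lines: kbr nyu upxd ygnv hzaqy mog lie
Hunk 7: at line 1 remove [upxd,ygnv,hzaqy] add [klung,osswp] -> 6 lines: kbr nyu klung osswp mog lie
Final line 5: mog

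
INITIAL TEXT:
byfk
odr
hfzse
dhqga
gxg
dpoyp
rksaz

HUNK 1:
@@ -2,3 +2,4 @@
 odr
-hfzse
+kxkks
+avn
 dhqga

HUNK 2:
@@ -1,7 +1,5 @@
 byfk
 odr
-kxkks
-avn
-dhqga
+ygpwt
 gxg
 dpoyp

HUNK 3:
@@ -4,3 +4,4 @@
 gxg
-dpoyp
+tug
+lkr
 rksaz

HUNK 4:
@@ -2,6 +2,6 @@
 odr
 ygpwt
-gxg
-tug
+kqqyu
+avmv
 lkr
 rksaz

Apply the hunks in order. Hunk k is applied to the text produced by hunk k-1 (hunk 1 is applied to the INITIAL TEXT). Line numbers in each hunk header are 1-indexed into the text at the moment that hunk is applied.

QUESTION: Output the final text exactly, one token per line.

Hunk 1: at line 2 remove [hfzse] add [kxkks,avn] -> 8 lines: byfk odr kxkks avn dhqga gxg dpoyp rksaz
Hunk 2: at line 1 remove [kxkks,avn,dhqga] add [ygpwt] -> 6 lines: byfk odr ygpwt gxg dpoyp rksaz
Hunk 3: at line 4 remove [dpoyp] add [tug,lkr] -> 7 lines: byfk odr ygpwt gxg tug lkr rksaz
Hunk 4: at line 2 remove [gxg,tug] add [kqqyu,avmv] -> 7 lines: byfk odr ygpwt kqqyu avmv lkr rksaz

Answer: byfk
odr
ygpwt
kqqyu
avmv
lkr
rksaz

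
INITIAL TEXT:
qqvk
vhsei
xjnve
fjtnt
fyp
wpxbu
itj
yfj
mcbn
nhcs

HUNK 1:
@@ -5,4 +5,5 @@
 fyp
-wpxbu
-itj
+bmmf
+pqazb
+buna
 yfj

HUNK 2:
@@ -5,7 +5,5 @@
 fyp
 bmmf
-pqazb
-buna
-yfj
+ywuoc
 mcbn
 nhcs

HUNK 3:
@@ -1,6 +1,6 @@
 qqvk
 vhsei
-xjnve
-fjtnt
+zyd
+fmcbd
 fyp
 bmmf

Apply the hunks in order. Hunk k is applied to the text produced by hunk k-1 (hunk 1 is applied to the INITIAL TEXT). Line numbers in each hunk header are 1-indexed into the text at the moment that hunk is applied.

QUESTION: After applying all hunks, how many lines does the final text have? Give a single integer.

Hunk 1: at line 5 remove [wpxbu,itj] add [bmmf,pqazb,buna] -> 11 lines: qqvk vhsei xjnve fjtnt fyp bmmf pqazb buna yfj mcbn nhcs
Hunk 2: at line 5 remove [pqazb,buna,yfj] add [ywuoc] -> 9 lines: qqvk vhsei xjnve fjtnt fyp bmmf ywuoc mcbn nhcs
Hunk 3: at line 1 remove [xjnve,fjtnt] add [zyd,fmcbd] -> 9 lines: qqvk vhsei zyd fmcbd fyp bmmf ywuoc mcbn nhcs
Final line count: 9

Answer: 9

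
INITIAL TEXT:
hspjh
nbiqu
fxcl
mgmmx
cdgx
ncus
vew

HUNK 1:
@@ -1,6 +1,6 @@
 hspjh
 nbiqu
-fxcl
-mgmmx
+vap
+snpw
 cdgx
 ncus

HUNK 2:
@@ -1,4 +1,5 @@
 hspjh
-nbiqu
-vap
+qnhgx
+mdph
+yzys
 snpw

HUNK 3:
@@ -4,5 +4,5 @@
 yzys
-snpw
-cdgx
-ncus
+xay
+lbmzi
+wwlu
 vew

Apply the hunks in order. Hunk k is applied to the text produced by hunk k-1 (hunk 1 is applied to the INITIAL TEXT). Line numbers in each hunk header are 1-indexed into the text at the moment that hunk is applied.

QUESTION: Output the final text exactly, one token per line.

Answer: hspjh
qnhgx
mdph
yzys
xay
lbmzi
wwlu
vew

Derivation:
Hunk 1: at line 1 remove [fxcl,mgmmx] add [vap,snpw] -> 7 lines: hspjh nbiqu vap snpw cdgx ncus vew
Hunk 2: at line 1 remove [nbiqu,vap] add [qnhgx,mdph,yzys] -> 8 lines: hspjh qnhgx mdph yzys snpw cdgx ncus vew
Hunk 3: at line 4 remove [snpw,cdgx,ncus] add [xay,lbmzi,wwlu] -> 8 lines: hspjh qnhgx mdph yzys xay lbmzi wwlu vew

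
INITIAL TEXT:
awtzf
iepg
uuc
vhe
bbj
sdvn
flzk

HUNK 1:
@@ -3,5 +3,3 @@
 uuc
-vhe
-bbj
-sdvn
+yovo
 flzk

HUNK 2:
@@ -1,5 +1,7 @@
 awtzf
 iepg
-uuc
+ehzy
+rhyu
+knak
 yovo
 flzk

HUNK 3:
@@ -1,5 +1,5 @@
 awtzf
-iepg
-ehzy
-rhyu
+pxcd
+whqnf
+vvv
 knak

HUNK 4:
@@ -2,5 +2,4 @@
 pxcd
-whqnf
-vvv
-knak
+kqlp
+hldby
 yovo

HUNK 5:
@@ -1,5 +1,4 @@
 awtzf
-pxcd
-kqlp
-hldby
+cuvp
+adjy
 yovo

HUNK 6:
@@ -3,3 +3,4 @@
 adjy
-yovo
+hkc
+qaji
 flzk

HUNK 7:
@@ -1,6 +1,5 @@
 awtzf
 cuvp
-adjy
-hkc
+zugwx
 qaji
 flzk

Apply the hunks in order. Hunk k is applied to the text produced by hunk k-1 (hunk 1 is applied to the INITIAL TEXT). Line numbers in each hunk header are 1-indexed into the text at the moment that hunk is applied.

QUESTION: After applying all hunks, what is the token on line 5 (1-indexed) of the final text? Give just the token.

Hunk 1: at line 3 remove [vhe,bbj,sdvn] add [yovo] -> 5 lines: awtzf iepg uuc yovo flzk
Hunk 2: at line 1 remove [uuc] add [ehzy,rhyu,knak] -> 7 lines: awtzf iepg ehzy rhyu knak yovo flzk
Hunk 3: at line 1 remove [iepg,ehzy,rhyu] add [pxcd,whqnf,vvv] -> 7 lines: awtzf pxcd whqnf vvv knak yovo flzk
Hunk 4: at line 2 remove [whqnf,vvv,knak] add [kqlp,hldby] -> 6 lines: awtzf pxcd kqlp hldby yovo flzk
Hunk 5: at line 1 remove [pxcd,kqlp,hldby] add [cuvp,adjy] -> 5 lines: awtzf cuvp adjy yovo flzk
Hunk 6: at line 3 remove [yovo] add [hkc,qaji] -> 6 lines: awtzf cuvp adjy hkc qaji flzk
Hunk 7: at line 1 remove [adjy,hkc] add [zugwx] -> 5 lines: awtzf cuvp zugwx qaji flzk
Final line 5: flzk

Answer: flzk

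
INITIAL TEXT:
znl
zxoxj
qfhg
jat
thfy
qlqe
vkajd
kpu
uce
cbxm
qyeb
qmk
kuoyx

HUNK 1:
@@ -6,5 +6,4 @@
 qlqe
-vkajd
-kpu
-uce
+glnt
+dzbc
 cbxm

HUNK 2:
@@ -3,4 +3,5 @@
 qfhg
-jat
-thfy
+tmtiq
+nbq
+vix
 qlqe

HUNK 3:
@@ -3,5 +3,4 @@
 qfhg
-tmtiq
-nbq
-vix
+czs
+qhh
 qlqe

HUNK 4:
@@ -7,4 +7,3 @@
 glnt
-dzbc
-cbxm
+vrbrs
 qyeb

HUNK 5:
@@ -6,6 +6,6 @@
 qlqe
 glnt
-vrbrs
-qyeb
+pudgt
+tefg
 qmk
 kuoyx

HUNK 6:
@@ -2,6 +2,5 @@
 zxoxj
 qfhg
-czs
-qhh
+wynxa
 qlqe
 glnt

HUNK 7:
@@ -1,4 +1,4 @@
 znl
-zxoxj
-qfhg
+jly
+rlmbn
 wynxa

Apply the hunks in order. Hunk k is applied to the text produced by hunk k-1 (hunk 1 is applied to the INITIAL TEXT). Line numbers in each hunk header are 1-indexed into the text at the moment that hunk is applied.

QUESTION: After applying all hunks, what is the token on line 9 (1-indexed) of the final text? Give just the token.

Answer: qmk

Derivation:
Hunk 1: at line 6 remove [vkajd,kpu,uce] add [glnt,dzbc] -> 12 lines: znl zxoxj qfhg jat thfy qlqe glnt dzbc cbxm qyeb qmk kuoyx
Hunk 2: at line 3 remove [jat,thfy] add [tmtiq,nbq,vix] -> 13 lines: znl zxoxj qfhg tmtiq nbq vix qlqe glnt dzbc cbxm qyeb qmk kuoyx
Hunk 3: at line 3 remove [tmtiq,nbq,vix] add [czs,qhh] -> 12 lines: znl zxoxj qfhg czs qhh qlqe glnt dzbc cbxm qyeb qmk kuoyx
Hunk 4: at line 7 remove [dzbc,cbxm] add [vrbrs] -> 11 lines: znl zxoxj qfhg czs qhh qlqe glnt vrbrs qyeb qmk kuoyx
Hunk 5: at line 6 remove [vrbrs,qyeb] add [pudgt,tefg] -> 11 lines: znl zxoxj qfhg czs qhh qlqe glnt pudgt tefg qmk kuoyx
Hunk 6: at line 2 remove [czs,qhh] add [wynxa] -> 10 lines: znl zxoxj qfhg wynxa qlqe glnt pudgt tefg qmk kuoyx
Hunk 7: at line 1 remove [zxoxj,qfhg] add [jly,rlmbn] -> 10 lines: znl jly rlmbn wynxa qlqe glnt pudgt tefg qmk kuoyx
Final line 9: qmk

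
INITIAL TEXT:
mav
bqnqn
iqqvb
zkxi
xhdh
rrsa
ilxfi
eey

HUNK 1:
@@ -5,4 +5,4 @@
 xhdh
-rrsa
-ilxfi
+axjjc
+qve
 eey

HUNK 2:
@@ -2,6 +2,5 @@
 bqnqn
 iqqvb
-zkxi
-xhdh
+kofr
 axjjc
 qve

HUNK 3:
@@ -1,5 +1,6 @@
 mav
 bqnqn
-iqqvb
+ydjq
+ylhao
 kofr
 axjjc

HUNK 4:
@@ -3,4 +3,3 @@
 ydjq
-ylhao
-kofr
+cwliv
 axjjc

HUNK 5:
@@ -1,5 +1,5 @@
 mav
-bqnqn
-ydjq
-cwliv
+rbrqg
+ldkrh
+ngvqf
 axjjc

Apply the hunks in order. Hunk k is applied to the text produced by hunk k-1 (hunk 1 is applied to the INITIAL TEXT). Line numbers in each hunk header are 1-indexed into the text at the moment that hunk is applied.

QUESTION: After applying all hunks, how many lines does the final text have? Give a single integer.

Answer: 7

Derivation:
Hunk 1: at line 5 remove [rrsa,ilxfi] add [axjjc,qve] -> 8 lines: mav bqnqn iqqvb zkxi xhdh axjjc qve eey
Hunk 2: at line 2 remove [zkxi,xhdh] add [kofr] -> 7 lines: mav bqnqn iqqvb kofr axjjc qve eey
Hunk 3: at line 1 remove [iqqvb] add [ydjq,ylhao] -> 8 lines: mav bqnqn ydjq ylhao kofr axjjc qve eey
Hunk 4: at line 3 remove [ylhao,kofr] add [cwliv] -> 7 lines: mav bqnqn ydjq cwliv axjjc qve eey
Hunk 5: at line 1 remove [bqnqn,ydjq,cwliv] add [rbrqg,ldkrh,ngvqf] -> 7 lines: mav rbrqg ldkrh ngvqf axjjc qve eey
Final line count: 7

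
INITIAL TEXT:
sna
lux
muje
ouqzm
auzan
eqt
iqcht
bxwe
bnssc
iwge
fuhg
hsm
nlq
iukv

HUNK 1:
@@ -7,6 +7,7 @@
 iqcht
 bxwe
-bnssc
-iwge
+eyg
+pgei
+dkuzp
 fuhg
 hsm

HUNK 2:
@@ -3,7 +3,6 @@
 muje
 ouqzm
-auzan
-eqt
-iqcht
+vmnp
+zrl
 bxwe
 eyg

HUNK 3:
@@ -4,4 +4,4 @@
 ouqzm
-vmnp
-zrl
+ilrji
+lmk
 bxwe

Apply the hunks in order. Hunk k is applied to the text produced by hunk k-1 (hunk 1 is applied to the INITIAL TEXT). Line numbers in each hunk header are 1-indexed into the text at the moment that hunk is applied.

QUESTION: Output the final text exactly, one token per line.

Hunk 1: at line 7 remove [bnssc,iwge] add [eyg,pgei,dkuzp] -> 15 lines: sna lux muje ouqzm auzan eqt iqcht bxwe eyg pgei dkuzp fuhg hsm nlq iukv
Hunk 2: at line 3 remove [auzan,eqt,iqcht] add [vmnp,zrl] -> 14 lines: sna lux muje ouqzm vmnp zrl bxwe eyg pgei dkuzp fuhg hsm nlq iukv
Hunk 3: at line 4 remove [vmnp,zrl] add [ilrji,lmk] -> 14 lines: sna lux muje ouqzm ilrji lmk bxwe eyg pgei dkuzp fuhg hsm nlq iukv

Answer: sna
lux
muje
ouqzm
ilrji
lmk
bxwe
eyg
pgei
dkuzp
fuhg
hsm
nlq
iukv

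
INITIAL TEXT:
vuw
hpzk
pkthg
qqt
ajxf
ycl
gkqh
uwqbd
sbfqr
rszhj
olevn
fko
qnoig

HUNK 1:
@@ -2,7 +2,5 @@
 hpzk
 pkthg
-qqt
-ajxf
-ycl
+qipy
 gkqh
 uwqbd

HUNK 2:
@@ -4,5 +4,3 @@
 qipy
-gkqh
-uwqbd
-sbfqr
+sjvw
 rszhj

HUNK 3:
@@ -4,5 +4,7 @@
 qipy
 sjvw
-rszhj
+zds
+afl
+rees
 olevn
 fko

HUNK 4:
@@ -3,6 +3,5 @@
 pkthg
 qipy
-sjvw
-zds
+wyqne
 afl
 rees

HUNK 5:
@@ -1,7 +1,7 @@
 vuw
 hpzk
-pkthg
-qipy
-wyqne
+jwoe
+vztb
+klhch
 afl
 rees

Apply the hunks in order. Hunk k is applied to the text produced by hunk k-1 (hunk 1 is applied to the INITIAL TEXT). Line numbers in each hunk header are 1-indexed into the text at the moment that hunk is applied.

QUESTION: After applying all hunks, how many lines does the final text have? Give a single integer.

Answer: 10

Derivation:
Hunk 1: at line 2 remove [qqt,ajxf,ycl] add [qipy] -> 11 lines: vuw hpzk pkthg qipy gkqh uwqbd sbfqr rszhj olevn fko qnoig
Hunk 2: at line 4 remove [gkqh,uwqbd,sbfqr] add [sjvw] -> 9 lines: vuw hpzk pkthg qipy sjvw rszhj olevn fko qnoig
Hunk 3: at line 4 remove [rszhj] add [zds,afl,rees] -> 11 lines: vuw hpzk pkthg qipy sjvw zds afl rees olevn fko qnoig
Hunk 4: at line 3 remove [sjvw,zds] add [wyqne] -> 10 lines: vuw hpzk pkthg qipy wyqne afl rees olevn fko qnoig
Hunk 5: at line 1 remove [pkthg,qipy,wyqne] add [jwoe,vztb,klhch] -> 10 lines: vuw hpzk jwoe vztb klhch afl rees olevn fko qnoig
Final line count: 10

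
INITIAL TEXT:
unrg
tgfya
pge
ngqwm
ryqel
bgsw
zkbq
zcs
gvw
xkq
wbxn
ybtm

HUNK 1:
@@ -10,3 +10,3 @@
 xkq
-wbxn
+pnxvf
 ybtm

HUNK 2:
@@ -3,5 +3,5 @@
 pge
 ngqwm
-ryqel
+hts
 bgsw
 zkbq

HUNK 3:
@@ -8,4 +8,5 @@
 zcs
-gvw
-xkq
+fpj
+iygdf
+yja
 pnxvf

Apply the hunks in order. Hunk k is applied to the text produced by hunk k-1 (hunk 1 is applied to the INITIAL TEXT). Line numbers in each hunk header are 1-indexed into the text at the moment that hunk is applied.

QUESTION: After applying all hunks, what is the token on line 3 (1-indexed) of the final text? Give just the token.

Answer: pge

Derivation:
Hunk 1: at line 10 remove [wbxn] add [pnxvf] -> 12 lines: unrg tgfya pge ngqwm ryqel bgsw zkbq zcs gvw xkq pnxvf ybtm
Hunk 2: at line 3 remove [ryqel] add [hts] -> 12 lines: unrg tgfya pge ngqwm hts bgsw zkbq zcs gvw xkq pnxvf ybtm
Hunk 3: at line 8 remove [gvw,xkq] add [fpj,iygdf,yja] -> 13 lines: unrg tgfya pge ngqwm hts bgsw zkbq zcs fpj iygdf yja pnxvf ybtm
Final line 3: pge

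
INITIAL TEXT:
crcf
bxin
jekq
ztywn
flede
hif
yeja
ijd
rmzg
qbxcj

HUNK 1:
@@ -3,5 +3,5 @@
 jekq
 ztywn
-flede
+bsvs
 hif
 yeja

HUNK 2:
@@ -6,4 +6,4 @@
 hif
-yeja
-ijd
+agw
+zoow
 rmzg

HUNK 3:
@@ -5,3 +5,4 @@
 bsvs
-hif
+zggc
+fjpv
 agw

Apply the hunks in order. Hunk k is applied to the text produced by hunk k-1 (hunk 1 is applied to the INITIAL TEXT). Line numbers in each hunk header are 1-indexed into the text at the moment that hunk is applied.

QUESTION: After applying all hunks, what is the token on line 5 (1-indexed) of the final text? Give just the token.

Answer: bsvs

Derivation:
Hunk 1: at line 3 remove [flede] add [bsvs] -> 10 lines: crcf bxin jekq ztywn bsvs hif yeja ijd rmzg qbxcj
Hunk 2: at line 6 remove [yeja,ijd] add [agw,zoow] -> 10 lines: crcf bxin jekq ztywn bsvs hif agw zoow rmzg qbxcj
Hunk 3: at line 5 remove [hif] add [zggc,fjpv] -> 11 lines: crcf bxin jekq ztywn bsvs zggc fjpv agw zoow rmzg qbxcj
Final line 5: bsvs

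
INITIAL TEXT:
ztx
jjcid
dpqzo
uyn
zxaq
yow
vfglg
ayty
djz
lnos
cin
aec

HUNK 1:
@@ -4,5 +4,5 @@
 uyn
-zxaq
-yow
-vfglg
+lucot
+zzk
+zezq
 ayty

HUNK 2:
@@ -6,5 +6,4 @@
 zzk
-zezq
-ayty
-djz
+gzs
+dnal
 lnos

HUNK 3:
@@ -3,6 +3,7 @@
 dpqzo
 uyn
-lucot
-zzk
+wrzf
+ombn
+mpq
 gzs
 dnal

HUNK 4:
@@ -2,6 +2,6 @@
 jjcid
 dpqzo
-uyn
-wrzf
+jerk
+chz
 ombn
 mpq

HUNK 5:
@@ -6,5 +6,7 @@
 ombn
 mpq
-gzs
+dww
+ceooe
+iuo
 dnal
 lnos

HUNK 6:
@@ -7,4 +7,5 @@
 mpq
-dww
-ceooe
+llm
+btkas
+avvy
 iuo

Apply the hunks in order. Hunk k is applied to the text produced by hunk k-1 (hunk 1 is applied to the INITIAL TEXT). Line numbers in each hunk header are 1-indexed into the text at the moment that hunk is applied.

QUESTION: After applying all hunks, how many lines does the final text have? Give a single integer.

Answer: 15

Derivation:
Hunk 1: at line 4 remove [zxaq,yow,vfglg] add [lucot,zzk,zezq] -> 12 lines: ztx jjcid dpqzo uyn lucot zzk zezq ayty djz lnos cin aec
Hunk 2: at line 6 remove [zezq,ayty,djz] add [gzs,dnal] -> 11 lines: ztx jjcid dpqzo uyn lucot zzk gzs dnal lnos cin aec
Hunk 3: at line 3 remove [lucot,zzk] add [wrzf,ombn,mpq] -> 12 lines: ztx jjcid dpqzo uyn wrzf ombn mpq gzs dnal lnos cin aec
Hunk 4: at line 2 remove [uyn,wrzf] add [jerk,chz] -> 12 lines: ztx jjcid dpqzo jerk chz ombn mpq gzs dnal lnos cin aec
Hunk 5: at line 6 remove [gzs] add [dww,ceooe,iuo] -> 14 lines: ztx jjcid dpqzo jerk chz ombn mpq dww ceooe iuo dnal lnos cin aec
Hunk 6: at line 7 remove [dww,ceooe] add [llm,btkas,avvy] -> 15 lines: ztx jjcid dpqzo jerk chz ombn mpq llm btkas avvy iuo dnal lnos cin aec
Final line count: 15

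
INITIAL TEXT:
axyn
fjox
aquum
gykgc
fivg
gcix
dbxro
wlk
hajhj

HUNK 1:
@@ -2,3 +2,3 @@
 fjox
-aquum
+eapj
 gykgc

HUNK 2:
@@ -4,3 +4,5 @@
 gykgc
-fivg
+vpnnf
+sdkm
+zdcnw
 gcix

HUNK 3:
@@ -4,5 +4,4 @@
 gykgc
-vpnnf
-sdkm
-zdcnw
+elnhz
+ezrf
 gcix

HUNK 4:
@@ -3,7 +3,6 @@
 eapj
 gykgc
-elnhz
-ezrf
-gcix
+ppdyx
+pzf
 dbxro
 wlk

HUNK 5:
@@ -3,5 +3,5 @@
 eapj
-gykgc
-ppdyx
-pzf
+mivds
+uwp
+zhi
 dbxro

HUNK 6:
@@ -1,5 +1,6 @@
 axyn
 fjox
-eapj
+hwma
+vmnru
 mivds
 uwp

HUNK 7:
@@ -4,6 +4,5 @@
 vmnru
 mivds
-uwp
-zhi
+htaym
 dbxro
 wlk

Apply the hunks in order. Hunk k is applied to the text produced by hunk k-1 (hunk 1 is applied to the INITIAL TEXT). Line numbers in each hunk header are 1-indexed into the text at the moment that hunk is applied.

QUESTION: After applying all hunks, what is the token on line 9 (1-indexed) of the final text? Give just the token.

Hunk 1: at line 2 remove [aquum] add [eapj] -> 9 lines: axyn fjox eapj gykgc fivg gcix dbxro wlk hajhj
Hunk 2: at line 4 remove [fivg] add [vpnnf,sdkm,zdcnw] -> 11 lines: axyn fjox eapj gykgc vpnnf sdkm zdcnw gcix dbxro wlk hajhj
Hunk 3: at line 4 remove [vpnnf,sdkm,zdcnw] add [elnhz,ezrf] -> 10 lines: axyn fjox eapj gykgc elnhz ezrf gcix dbxro wlk hajhj
Hunk 4: at line 3 remove [elnhz,ezrf,gcix] add [ppdyx,pzf] -> 9 lines: axyn fjox eapj gykgc ppdyx pzf dbxro wlk hajhj
Hunk 5: at line 3 remove [gykgc,ppdyx,pzf] add [mivds,uwp,zhi] -> 9 lines: axyn fjox eapj mivds uwp zhi dbxro wlk hajhj
Hunk 6: at line 1 remove [eapj] add [hwma,vmnru] -> 10 lines: axyn fjox hwma vmnru mivds uwp zhi dbxro wlk hajhj
Hunk 7: at line 4 remove [uwp,zhi] add [htaym] -> 9 lines: axyn fjox hwma vmnru mivds htaym dbxro wlk hajhj
Final line 9: hajhj

Answer: hajhj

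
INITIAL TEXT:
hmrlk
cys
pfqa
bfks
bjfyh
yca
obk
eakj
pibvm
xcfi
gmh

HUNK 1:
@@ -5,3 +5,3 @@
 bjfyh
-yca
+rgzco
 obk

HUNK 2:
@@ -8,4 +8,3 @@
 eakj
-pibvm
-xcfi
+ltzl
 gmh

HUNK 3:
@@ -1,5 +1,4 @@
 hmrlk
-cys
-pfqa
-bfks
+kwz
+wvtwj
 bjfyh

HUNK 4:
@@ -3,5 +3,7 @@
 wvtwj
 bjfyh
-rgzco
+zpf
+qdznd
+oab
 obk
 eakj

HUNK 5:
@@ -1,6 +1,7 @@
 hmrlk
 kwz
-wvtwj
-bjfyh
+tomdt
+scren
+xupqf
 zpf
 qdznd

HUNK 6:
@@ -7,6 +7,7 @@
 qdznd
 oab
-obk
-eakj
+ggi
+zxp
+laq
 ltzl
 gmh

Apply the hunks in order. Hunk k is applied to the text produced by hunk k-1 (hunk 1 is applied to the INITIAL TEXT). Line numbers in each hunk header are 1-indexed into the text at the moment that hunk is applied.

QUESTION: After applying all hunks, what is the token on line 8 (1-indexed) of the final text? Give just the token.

Hunk 1: at line 5 remove [yca] add [rgzco] -> 11 lines: hmrlk cys pfqa bfks bjfyh rgzco obk eakj pibvm xcfi gmh
Hunk 2: at line 8 remove [pibvm,xcfi] add [ltzl] -> 10 lines: hmrlk cys pfqa bfks bjfyh rgzco obk eakj ltzl gmh
Hunk 3: at line 1 remove [cys,pfqa,bfks] add [kwz,wvtwj] -> 9 lines: hmrlk kwz wvtwj bjfyh rgzco obk eakj ltzl gmh
Hunk 4: at line 3 remove [rgzco] add [zpf,qdznd,oab] -> 11 lines: hmrlk kwz wvtwj bjfyh zpf qdznd oab obk eakj ltzl gmh
Hunk 5: at line 1 remove [wvtwj,bjfyh] add [tomdt,scren,xupqf] -> 12 lines: hmrlk kwz tomdt scren xupqf zpf qdznd oab obk eakj ltzl gmh
Hunk 6: at line 7 remove [obk,eakj] add [ggi,zxp,laq] -> 13 lines: hmrlk kwz tomdt scren xupqf zpf qdznd oab ggi zxp laq ltzl gmh
Final line 8: oab

Answer: oab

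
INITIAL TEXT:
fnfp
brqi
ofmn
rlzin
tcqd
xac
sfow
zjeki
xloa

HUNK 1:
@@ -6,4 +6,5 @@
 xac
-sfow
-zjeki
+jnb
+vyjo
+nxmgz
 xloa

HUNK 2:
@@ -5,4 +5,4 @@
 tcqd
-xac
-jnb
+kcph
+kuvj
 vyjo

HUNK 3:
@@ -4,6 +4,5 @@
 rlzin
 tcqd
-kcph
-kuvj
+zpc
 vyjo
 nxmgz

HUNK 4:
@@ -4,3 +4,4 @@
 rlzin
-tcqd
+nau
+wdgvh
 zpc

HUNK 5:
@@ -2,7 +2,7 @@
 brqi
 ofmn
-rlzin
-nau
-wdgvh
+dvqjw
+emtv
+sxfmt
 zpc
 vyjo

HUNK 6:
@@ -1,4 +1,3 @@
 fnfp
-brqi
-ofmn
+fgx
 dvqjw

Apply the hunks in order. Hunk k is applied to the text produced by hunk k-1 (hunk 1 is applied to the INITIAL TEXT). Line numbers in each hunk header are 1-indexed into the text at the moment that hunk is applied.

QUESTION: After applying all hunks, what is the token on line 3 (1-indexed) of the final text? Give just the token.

Answer: dvqjw

Derivation:
Hunk 1: at line 6 remove [sfow,zjeki] add [jnb,vyjo,nxmgz] -> 10 lines: fnfp brqi ofmn rlzin tcqd xac jnb vyjo nxmgz xloa
Hunk 2: at line 5 remove [xac,jnb] add [kcph,kuvj] -> 10 lines: fnfp brqi ofmn rlzin tcqd kcph kuvj vyjo nxmgz xloa
Hunk 3: at line 4 remove [kcph,kuvj] add [zpc] -> 9 lines: fnfp brqi ofmn rlzin tcqd zpc vyjo nxmgz xloa
Hunk 4: at line 4 remove [tcqd] add [nau,wdgvh] -> 10 lines: fnfp brqi ofmn rlzin nau wdgvh zpc vyjo nxmgz xloa
Hunk 5: at line 2 remove [rlzin,nau,wdgvh] add [dvqjw,emtv,sxfmt] -> 10 lines: fnfp brqi ofmn dvqjw emtv sxfmt zpc vyjo nxmgz xloa
Hunk 6: at line 1 remove [brqi,ofmn] add [fgx] -> 9 lines: fnfp fgx dvqjw emtv sxfmt zpc vyjo nxmgz xloa
Final line 3: dvqjw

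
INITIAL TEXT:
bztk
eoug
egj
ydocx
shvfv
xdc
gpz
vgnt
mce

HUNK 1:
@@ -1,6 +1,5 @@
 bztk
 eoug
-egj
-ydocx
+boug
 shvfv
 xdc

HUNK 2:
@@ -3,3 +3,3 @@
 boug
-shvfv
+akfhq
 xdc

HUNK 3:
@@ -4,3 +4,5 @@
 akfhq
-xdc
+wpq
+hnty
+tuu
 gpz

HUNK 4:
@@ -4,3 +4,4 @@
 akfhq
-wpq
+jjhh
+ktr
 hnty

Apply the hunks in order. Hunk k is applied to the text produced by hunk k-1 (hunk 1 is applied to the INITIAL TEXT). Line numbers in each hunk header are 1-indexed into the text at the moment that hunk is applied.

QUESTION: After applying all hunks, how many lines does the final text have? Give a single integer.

Answer: 11

Derivation:
Hunk 1: at line 1 remove [egj,ydocx] add [boug] -> 8 lines: bztk eoug boug shvfv xdc gpz vgnt mce
Hunk 2: at line 3 remove [shvfv] add [akfhq] -> 8 lines: bztk eoug boug akfhq xdc gpz vgnt mce
Hunk 3: at line 4 remove [xdc] add [wpq,hnty,tuu] -> 10 lines: bztk eoug boug akfhq wpq hnty tuu gpz vgnt mce
Hunk 4: at line 4 remove [wpq] add [jjhh,ktr] -> 11 lines: bztk eoug boug akfhq jjhh ktr hnty tuu gpz vgnt mce
Final line count: 11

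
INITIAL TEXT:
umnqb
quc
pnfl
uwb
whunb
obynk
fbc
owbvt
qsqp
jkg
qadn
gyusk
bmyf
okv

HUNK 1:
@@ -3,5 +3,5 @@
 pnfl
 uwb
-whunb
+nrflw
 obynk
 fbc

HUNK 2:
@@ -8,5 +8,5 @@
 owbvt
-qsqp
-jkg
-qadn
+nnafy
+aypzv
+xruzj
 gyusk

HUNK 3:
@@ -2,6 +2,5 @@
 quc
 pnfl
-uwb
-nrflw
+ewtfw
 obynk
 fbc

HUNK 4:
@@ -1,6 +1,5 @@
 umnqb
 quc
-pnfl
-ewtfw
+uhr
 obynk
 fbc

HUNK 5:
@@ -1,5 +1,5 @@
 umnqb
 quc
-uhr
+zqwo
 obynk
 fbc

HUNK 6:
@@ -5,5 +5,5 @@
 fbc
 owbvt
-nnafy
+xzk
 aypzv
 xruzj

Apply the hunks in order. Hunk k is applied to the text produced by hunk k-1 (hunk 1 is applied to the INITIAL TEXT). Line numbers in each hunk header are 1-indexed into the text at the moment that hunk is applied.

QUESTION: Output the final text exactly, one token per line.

Answer: umnqb
quc
zqwo
obynk
fbc
owbvt
xzk
aypzv
xruzj
gyusk
bmyf
okv

Derivation:
Hunk 1: at line 3 remove [whunb] add [nrflw] -> 14 lines: umnqb quc pnfl uwb nrflw obynk fbc owbvt qsqp jkg qadn gyusk bmyf okv
Hunk 2: at line 8 remove [qsqp,jkg,qadn] add [nnafy,aypzv,xruzj] -> 14 lines: umnqb quc pnfl uwb nrflw obynk fbc owbvt nnafy aypzv xruzj gyusk bmyf okv
Hunk 3: at line 2 remove [uwb,nrflw] add [ewtfw] -> 13 lines: umnqb quc pnfl ewtfw obynk fbc owbvt nnafy aypzv xruzj gyusk bmyf okv
Hunk 4: at line 1 remove [pnfl,ewtfw] add [uhr] -> 12 lines: umnqb quc uhr obynk fbc owbvt nnafy aypzv xruzj gyusk bmyf okv
Hunk 5: at line 1 remove [uhr] add [zqwo] -> 12 lines: umnqb quc zqwo obynk fbc owbvt nnafy aypzv xruzj gyusk bmyf okv
Hunk 6: at line 5 remove [nnafy] add [xzk] -> 12 lines: umnqb quc zqwo obynk fbc owbvt xzk aypzv xruzj gyusk bmyf okv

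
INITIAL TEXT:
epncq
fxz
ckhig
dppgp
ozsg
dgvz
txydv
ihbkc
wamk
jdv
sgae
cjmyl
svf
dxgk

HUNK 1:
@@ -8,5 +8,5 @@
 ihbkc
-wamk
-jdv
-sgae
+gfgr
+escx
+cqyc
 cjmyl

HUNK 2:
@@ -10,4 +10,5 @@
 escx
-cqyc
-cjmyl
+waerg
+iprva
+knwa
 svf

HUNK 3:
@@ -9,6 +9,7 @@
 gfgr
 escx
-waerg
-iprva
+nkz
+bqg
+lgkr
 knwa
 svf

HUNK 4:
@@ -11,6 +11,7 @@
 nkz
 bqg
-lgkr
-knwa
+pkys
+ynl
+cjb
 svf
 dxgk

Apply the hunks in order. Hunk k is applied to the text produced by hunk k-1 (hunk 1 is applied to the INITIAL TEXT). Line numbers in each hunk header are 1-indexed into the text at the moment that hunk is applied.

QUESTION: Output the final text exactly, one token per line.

Answer: epncq
fxz
ckhig
dppgp
ozsg
dgvz
txydv
ihbkc
gfgr
escx
nkz
bqg
pkys
ynl
cjb
svf
dxgk

Derivation:
Hunk 1: at line 8 remove [wamk,jdv,sgae] add [gfgr,escx,cqyc] -> 14 lines: epncq fxz ckhig dppgp ozsg dgvz txydv ihbkc gfgr escx cqyc cjmyl svf dxgk
Hunk 2: at line 10 remove [cqyc,cjmyl] add [waerg,iprva,knwa] -> 15 lines: epncq fxz ckhig dppgp ozsg dgvz txydv ihbkc gfgr escx waerg iprva knwa svf dxgk
Hunk 3: at line 9 remove [waerg,iprva] add [nkz,bqg,lgkr] -> 16 lines: epncq fxz ckhig dppgp ozsg dgvz txydv ihbkc gfgr escx nkz bqg lgkr knwa svf dxgk
Hunk 4: at line 11 remove [lgkr,knwa] add [pkys,ynl,cjb] -> 17 lines: epncq fxz ckhig dppgp ozsg dgvz txydv ihbkc gfgr escx nkz bqg pkys ynl cjb svf dxgk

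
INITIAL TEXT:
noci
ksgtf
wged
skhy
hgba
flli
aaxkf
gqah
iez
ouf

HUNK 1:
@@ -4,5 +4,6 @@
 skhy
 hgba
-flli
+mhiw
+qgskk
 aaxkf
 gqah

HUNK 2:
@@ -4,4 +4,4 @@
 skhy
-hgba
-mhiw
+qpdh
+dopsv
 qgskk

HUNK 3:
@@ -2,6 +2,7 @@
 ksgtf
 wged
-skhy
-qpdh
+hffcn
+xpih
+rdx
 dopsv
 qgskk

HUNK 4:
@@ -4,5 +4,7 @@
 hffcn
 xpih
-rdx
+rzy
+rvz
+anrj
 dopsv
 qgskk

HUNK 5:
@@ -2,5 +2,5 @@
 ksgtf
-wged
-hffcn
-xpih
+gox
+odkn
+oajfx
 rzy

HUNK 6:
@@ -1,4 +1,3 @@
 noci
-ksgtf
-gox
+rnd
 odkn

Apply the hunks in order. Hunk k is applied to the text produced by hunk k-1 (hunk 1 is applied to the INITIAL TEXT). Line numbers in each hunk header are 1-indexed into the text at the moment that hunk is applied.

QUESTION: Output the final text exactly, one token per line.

Answer: noci
rnd
odkn
oajfx
rzy
rvz
anrj
dopsv
qgskk
aaxkf
gqah
iez
ouf

Derivation:
Hunk 1: at line 4 remove [flli] add [mhiw,qgskk] -> 11 lines: noci ksgtf wged skhy hgba mhiw qgskk aaxkf gqah iez ouf
Hunk 2: at line 4 remove [hgba,mhiw] add [qpdh,dopsv] -> 11 lines: noci ksgtf wged skhy qpdh dopsv qgskk aaxkf gqah iez ouf
Hunk 3: at line 2 remove [skhy,qpdh] add [hffcn,xpih,rdx] -> 12 lines: noci ksgtf wged hffcn xpih rdx dopsv qgskk aaxkf gqah iez ouf
Hunk 4: at line 4 remove [rdx] add [rzy,rvz,anrj] -> 14 lines: noci ksgtf wged hffcn xpih rzy rvz anrj dopsv qgskk aaxkf gqah iez ouf
Hunk 5: at line 2 remove [wged,hffcn,xpih] add [gox,odkn,oajfx] -> 14 lines: noci ksgtf gox odkn oajfx rzy rvz anrj dopsv qgskk aaxkf gqah iez ouf
Hunk 6: at line 1 remove [ksgtf,gox] add [rnd] -> 13 lines: noci rnd odkn oajfx rzy rvz anrj dopsv qgskk aaxkf gqah iez ouf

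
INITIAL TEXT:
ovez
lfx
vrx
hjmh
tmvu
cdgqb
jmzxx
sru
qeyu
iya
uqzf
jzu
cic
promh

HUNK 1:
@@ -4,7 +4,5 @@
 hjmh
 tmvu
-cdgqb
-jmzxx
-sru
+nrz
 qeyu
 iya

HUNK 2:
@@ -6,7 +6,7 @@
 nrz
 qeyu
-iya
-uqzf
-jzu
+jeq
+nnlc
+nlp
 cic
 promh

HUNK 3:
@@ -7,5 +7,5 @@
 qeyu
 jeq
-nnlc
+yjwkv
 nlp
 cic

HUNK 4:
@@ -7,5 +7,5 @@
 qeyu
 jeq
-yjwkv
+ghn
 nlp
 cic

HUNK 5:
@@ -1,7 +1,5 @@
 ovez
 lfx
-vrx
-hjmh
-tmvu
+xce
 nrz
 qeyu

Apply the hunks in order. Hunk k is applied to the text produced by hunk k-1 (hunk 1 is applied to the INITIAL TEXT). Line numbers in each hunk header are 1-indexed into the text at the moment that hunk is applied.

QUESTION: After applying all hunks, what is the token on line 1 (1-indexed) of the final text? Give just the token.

Hunk 1: at line 4 remove [cdgqb,jmzxx,sru] add [nrz] -> 12 lines: ovez lfx vrx hjmh tmvu nrz qeyu iya uqzf jzu cic promh
Hunk 2: at line 6 remove [iya,uqzf,jzu] add [jeq,nnlc,nlp] -> 12 lines: ovez lfx vrx hjmh tmvu nrz qeyu jeq nnlc nlp cic promh
Hunk 3: at line 7 remove [nnlc] add [yjwkv] -> 12 lines: ovez lfx vrx hjmh tmvu nrz qeyu jeq yjwkv nlp cic promh
Hunk 4: at line 7 remove [yjwkv] add [ghn] -> 12 lines: ovez lfx vrx hjmh tmvu nrz qeyu jeq ghn nlp cic promh
Hunk 5: at line 1 remove [vrx,hjmh,tmvu] add [xce] -> 10 lines: ovez lfx xce nrz qeyu jeq ghn nlp cic promh
Final line 1: ovez

Answer: ovez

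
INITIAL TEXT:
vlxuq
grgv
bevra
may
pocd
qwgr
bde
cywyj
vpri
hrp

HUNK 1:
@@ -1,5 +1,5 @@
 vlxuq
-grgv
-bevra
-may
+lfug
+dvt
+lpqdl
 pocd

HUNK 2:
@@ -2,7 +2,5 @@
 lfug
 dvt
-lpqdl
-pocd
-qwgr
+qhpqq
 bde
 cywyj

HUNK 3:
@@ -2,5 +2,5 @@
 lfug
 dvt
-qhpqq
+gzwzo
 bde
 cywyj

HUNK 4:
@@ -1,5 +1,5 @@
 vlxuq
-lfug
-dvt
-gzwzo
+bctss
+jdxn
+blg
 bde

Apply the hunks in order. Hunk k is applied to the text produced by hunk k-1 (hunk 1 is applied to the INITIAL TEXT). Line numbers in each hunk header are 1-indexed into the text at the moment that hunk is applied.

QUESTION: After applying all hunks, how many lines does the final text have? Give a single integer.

Hunk 1: at line 1 remove [grgv,bevra,may] add [lfug,dvt,lpqdl] -> 10 lines: vlxuq lfug dvt lpqdl pocd qwgr bde cywyj vpri hrp
Hunk 2: at line 2 remove [lpqdl,pocd,qwgr] add [qhpqq] -> 8 lines: vlxuq lfug dvt qhpqq bde cywyj vpri hrp
Hunk 3: at line 2 remove [qhpqq] add [gzwzo] -> 8 lines: vlxuq lfug dvt gzwzo bde cywyj vpri hrp
Hunk 4: at line 1 remove [lfug,dvt,gzwzo] add [bctss,jdxn,blg] -> 8 lines: vlxuq bctss jdxn blg bde cywyj vpri hrp
Final line count: 8

Answer: 8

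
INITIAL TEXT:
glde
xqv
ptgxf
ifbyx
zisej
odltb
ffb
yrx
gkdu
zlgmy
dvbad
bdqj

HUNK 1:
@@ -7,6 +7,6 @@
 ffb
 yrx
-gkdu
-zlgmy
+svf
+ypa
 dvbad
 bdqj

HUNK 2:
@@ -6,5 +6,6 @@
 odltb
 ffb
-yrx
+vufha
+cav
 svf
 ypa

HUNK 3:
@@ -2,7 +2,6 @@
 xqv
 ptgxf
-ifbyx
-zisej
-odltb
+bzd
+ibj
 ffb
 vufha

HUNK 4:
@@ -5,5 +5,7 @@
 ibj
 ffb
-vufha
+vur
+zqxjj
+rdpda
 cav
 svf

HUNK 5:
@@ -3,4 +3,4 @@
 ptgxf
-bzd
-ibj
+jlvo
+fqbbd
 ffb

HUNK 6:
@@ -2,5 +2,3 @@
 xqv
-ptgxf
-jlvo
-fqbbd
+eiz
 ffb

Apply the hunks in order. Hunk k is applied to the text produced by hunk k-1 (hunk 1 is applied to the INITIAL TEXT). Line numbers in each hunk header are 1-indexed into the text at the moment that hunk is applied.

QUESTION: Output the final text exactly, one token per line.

Answer: glde
xqv
eiz
ffb
vur
zqxjj
rdpda
cav
svf
ypa
dvbad
bdqj

Derivation:
Hunk 1: at line 7 remove [gkdu,zlgmy] add [svf,ypa] -> 12 lines: glde xqv ptgxf ifbyx zisej odltb ffb yrx svf ypa dvbad bdqj
Hunk 2: at line 6 remove [yrx] add [vufha,cav] -> 13 lines: glde xqv ptgxf ifbyx zisej odltb ffb vufha cav svf ypa dvbad bdqj
Hunk 3: at line 2 remove [ifbyx,zisej,odltb] add [bzd,ibj] -> 12 lines: glde xqv ptgxf bzd ibj ffb vufha cav svf ypa dvbad bdqj
Hunk 4: at line 5 remove [vufha] add [vur,zqxjj,rdpda] -> 14 lines: glde xqv ptgxf bzd ibj ffb vur zqxjj rdpda cav svf ypa dvbad bdqj
Hunk 5: at line 3 remove [bzd,ibj] add [jlvo,fqbbd] -> 14 lines: glde xqv ptgxf jlvo fqbbd ffb vur zqxjj rdpda cav svf ypa dvbad bdqj
Hunk 6: at line 2 remove [ptgxf,jlvo,fqbbd] add [eiz] -> 12 lines: glde xqv eiz ffb vur zqxjj rdpda cav svf ypa dvbad bdqj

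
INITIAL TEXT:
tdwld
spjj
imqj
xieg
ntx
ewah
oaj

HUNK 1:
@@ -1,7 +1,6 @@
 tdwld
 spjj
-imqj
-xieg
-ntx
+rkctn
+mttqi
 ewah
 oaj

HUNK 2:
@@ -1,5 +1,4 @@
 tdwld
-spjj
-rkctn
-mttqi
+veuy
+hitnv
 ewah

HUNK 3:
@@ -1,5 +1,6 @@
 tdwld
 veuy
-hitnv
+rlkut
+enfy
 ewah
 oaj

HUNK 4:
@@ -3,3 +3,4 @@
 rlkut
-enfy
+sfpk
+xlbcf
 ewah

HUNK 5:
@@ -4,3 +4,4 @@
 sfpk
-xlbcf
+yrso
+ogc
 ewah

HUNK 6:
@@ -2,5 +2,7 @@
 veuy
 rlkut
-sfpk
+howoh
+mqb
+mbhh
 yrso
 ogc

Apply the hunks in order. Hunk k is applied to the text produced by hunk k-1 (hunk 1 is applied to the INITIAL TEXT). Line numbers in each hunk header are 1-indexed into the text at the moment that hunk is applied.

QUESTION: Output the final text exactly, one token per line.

Answer: tdwld
veuy
rlkut
howoh
mqb
mbhh
yrso
ogc
ewah
oaj

Derivation:
Hunk 1: at line 1 remove [imqj,xieg,ntx] add [rkctn,mttqi] -> 6 lines: tdwld spjj rkctn mttqi ewah oaj
Hunk 2: at line 1 remove [spjj,rkctn,mttqi] add [veuy,hitnv] -> 5 lines: tdwld veuy hitnv ewah oaj
Hunk 3: at line 1 remove [hitnv] add [rlkut,enfy] -> 6 lines: tdwld veuy rlkut enfy ewah oaj
Hunk 4: at line 3 remove [enfy] add [sfpk,xlbcf] -> 7 lines: tdwld veuy rlkut sfpk xlbcf ewah oaj
Hunk 5: at line 4 remove [xlbcf] add [yrso,ogc] -> 8 lines: tdwld veuy rlkut sfpk yrso ogc ewah oaj
Hunk 6: at line 2 remove [sfpk] add [howoh,mqb,mbhh] -> 10 lines: tdwld veuy rlkut howoh mqb mbhh yrso ogc ewah oaj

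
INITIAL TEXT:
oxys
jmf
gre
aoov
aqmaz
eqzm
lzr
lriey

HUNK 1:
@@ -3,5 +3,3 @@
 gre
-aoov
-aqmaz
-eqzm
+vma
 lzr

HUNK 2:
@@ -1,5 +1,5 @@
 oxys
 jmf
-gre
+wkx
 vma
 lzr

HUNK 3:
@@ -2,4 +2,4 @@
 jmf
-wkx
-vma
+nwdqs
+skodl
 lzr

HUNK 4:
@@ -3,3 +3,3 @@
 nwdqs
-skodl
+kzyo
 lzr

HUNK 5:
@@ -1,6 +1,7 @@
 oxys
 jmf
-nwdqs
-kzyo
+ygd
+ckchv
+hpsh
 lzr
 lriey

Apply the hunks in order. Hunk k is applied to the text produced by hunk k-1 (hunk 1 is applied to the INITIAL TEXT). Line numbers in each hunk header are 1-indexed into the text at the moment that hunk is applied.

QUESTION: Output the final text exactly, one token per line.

Answer: oxys
jmf
ygd
ckchv
hpsh
lzr
lriey

Derivation:
Hunk 1: at line 3 remove [aoov,aqmaz,eqzm] add [vma] -> 6 lines: oxys jmf gre vma lzr lriey
Hunk 2: at line 1 remove [gre] add [wkx] -> 6 lines: oxys jmf wkx vma lzr lriey
Hunk 3: at line 2 remove [wkx,vma] add [nwdqs,skodl] -> 6 lines: oxys jmf nwdqs skodl lzr lriey
Hunk 4: at line 3 remove [skodl] add [kzyo] -> 6 lines: oxys jmf nwdqs kzyo lzr lriey
Hunk 5: at line 1 remove [nwdqs,kzyo] add [ygd,ckchv,hpsh] -> 7 lines: oxys jmf ygd ckchv hpsh lzr lriey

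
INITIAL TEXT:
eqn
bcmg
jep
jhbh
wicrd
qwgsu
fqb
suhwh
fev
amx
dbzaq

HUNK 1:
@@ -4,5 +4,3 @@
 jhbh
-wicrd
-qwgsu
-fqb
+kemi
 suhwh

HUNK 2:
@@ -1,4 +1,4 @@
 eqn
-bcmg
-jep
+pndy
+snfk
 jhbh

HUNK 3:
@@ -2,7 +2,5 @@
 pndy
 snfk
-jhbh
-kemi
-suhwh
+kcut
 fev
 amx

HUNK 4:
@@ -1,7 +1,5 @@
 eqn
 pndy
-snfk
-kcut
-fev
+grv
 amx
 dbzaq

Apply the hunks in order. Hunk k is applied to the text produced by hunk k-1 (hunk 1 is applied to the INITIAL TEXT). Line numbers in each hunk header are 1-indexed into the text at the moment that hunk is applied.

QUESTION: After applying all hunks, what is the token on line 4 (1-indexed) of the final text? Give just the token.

Answer: amx

Derivation:
Hunk 1: at line 4 remove [wicrd,qwgsu,fqb] add [kemi] -> 9 lines: eqn bcmg jep jhbh kemi suhwh fev amx dbzaq
Hunk 2: at line 1 remove [bcmg,jep] add [pndy,snfk] -> 9 lines: eqn pndy snfk jhbh kemi suhwh fev amx dbzaq
Hunk 3: at line 2 remove [jhbh,kemi,suhwh] add [kcut] -> 7 lines: eqn pndy snfk kcut fev amx dbzaq
Hunk 4: at line 1 remove [snfk,kcut,fev] add [grv] -> 5 lines: eqn pndy grv amx dbzaq
Final line 4: amx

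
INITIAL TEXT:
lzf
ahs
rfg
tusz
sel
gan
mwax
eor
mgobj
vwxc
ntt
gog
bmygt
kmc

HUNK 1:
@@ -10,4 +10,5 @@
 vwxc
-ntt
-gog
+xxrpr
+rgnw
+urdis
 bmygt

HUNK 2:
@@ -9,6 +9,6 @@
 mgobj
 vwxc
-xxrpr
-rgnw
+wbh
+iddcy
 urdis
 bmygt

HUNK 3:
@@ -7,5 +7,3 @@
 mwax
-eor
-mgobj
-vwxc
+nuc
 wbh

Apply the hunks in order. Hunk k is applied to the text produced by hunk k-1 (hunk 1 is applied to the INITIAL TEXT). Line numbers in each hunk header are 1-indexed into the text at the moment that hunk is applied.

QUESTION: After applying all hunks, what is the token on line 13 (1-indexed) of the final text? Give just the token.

Hunk 1: at line 10 remove [ntt,gog] add [xxrpr,rgnw,urdis] -> 15 lines: lzf ahs rfg tusz sel gan mwax eor mgobj vwxc xxrpr rgnw urdis bmygt kmc
Hunk 2: at line 9 remove [xxrpr,rgnw] add [wbh,iddcy] -> 15 lines: lzf ahs rfg tusz sel gan mwax eor mgobj vwxc wbh iddcy urdis bmygt kmc
Hunk 3: at line 7 remove [eor,mgobj,vwxc] add [nuc] -> 13 lines: lzf ahs rfg tusz sel gan mwax nuc wbh iddcy urdis bmygt kmc
Final line 13: kmc

Answer: kmc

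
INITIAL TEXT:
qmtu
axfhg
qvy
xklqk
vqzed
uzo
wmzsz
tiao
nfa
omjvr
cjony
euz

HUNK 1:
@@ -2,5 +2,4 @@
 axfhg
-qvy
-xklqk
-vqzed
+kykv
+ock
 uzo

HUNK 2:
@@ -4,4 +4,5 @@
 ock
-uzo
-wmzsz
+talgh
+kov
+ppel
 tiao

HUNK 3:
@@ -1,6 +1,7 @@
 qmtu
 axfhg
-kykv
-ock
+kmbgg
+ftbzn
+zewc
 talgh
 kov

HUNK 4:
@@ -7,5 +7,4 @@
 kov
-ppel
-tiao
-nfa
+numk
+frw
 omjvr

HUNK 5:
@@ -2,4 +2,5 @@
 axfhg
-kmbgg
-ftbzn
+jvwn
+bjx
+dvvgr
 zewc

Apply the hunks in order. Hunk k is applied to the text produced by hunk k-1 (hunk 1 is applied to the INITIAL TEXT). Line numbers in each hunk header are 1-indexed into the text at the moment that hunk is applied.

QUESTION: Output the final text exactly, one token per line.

Hunk 1: at line 2 remove [qvy,xklqk,vqzed] add [kykv,ock] -> 11 lines: qmtu axfhg kykv ock uzo wmzsz tiao nfa omjvr cjony euz
Hunk 2: at line 4 remove [uzo,wmzsz] add [talgh,kov,ppel] -> 12 lines: qmtu axfhg kykv ock talgh kov ppel tiao nfa omjvr cjony euz
Hunk 3: at line 1 remove [kykv,ock] add [kmbgg,ftbzn,zewc] -> 13 lines: qmtu axfhg kmbgg ftbzn zewc talgh kov ppel tiao nfa omjvr cjony euz
Hunk 4: at line 7 remove [ppel,tiao,nfa] add [numk,frw] -> 12 lines: qmtu axfhg kmbgg ftbzn zewc talgh kov numk frw omjvr cjony euz
Hunk 5: at line 2 remove [kmbgg,ftbzn] add [jvwn,bjx,dvvgr] -> 13 lines: qmtu axfhg jvwn bjx dvvgr zewc talgh kov numk frw omjvr cjony euz

Answer: qmtu
axfhg
jvwn
bjx
dvvgr
zewc
talgh
kov
numk
frw
omjvr
cjony
euz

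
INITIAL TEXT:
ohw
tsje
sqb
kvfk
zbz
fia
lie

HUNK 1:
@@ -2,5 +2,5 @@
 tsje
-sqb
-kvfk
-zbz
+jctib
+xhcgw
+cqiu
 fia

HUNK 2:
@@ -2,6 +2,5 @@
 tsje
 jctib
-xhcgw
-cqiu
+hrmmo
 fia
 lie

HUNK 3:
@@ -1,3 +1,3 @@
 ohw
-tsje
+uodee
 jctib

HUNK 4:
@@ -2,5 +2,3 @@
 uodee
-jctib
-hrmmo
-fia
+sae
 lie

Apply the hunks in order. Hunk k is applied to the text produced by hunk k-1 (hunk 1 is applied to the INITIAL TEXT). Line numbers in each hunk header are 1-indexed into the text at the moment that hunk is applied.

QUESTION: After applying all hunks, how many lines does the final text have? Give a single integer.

Hunk 1: at line 2 remove [sqb,kvfk,zbz] add [jctib,xhcgw,cqiu] -> 7 lines: ohw tsje jctib xhcgw cqiu fia lie
Hunk 2: at line 2 remove [xhcgw,cqiu] add [hrmmo] -> 6 lines: ohw tsje jctib hrmmo fia lie
Hunk 3: at line 1 remove [tsje] add [uodee] -> 6 lines: ohw uodee jctib hrmmo fia lie
Hunk 4: at line 2 remove [jctib,hrmmo,fia] add [sae] -> 4 lines: ohw uodee sae lie
Final line count: 4

Answer: 4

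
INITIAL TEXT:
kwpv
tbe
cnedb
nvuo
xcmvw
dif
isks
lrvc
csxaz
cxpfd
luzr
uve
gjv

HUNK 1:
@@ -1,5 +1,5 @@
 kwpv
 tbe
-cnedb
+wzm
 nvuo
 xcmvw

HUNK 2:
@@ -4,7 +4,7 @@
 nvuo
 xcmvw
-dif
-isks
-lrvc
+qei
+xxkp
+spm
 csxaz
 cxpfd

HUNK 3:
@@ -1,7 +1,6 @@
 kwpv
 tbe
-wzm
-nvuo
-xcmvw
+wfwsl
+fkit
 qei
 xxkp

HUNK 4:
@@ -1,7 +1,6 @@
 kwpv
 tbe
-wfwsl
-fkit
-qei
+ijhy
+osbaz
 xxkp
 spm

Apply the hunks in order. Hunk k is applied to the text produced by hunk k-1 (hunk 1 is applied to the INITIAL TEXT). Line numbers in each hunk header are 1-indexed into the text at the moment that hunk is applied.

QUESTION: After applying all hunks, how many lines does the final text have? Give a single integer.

Hunk 1: at line 1 remove [cnedb] add [wzm] -> 13 lines: kwpv tbe wzm nvuo xcmvw dif isks lrvc csxaz cxpfd luzr uve gjv
Hunk 2: at line 4 remove [dif,isks,lrvc] add [qei,xxkp,spm] -> 13 lines: kwpv tbe wzm nvuo xcmvw qei xxkp spm csxaz cxpfd luzr uve gjv
Hunk 3: at line 1 remove [wzm,nvuo,xcmvw] add [wfwsl,fkit] -> 12 lines: kwpv tbe wfwsl fkit qei xxkp spm csxaz cxpfd luzr uve gjv
Hunk 4: at line 1 remove [wfwsl,fkit,qei] add [ijhy,osbaz] -> 11 lines: kwpv tbe ijhy osbaz xxkp spm csxaz cxpfd luzr uve gjv
Final line count: 11

Answer: 11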